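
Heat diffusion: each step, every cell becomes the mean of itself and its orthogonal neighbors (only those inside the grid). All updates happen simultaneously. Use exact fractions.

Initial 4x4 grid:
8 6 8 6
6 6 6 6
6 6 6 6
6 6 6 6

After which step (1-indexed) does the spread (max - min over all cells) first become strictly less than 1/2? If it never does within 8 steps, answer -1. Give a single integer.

Step 1: max=7, min=6, spread=1
Step 2: max=121/18, min=6, spread=13/18
Step 3: max=23657/3600, min=6, spread=2057/3600
Step 4: max=13142/2025, min=3009/500, spread=19111/40500
  -> spread < 1/2 first at step 4
Step 5: max=20825669/3240000, min=20408/3375, spread=1233989/3240000
Step 6: max=46592321/7290000, min=6553981/1080000, spread=9411797/29160000
Step 7: max=278057131/43740000, min=1184299/194400, spread=362183/1366875
Step 8: max=41565563093/6561000000, min=29697029863/4860000000, spread=29491455559/131220000000

Answer: 4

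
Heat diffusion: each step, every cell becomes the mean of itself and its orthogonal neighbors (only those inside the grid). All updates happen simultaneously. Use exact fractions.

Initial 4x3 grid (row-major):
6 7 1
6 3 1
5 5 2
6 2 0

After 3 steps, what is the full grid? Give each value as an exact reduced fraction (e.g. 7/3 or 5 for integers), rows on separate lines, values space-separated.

After step 1:
  19/3 17/4 3
  5 22/5 7/4
  11/2 17/5 2
  13/3 13/4 4/3
After step 2:
  187/36 1079/240 3
  637/120 94/25 223/80
  547/120 371/100 509/240
  157/36 739/240 79/36
After step 3:
  10799/2160 59221/14400 617/180
  16939/3600 12037/3000 7001/2400
  1009/225 10337/3000 19463/7200
  8639/2160 48041/14400 1331/540

Answer: 10799/2160 59221/14400 617/180
16939/3600 12037/3000 7001/2400
1009/225 10337/3000 19463/7200
8639/2160 48041/14400 1331/540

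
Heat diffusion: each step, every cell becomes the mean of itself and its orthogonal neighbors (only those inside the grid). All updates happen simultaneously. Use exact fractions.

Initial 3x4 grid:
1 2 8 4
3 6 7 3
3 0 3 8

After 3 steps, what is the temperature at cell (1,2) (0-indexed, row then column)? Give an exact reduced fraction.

Answer: 2791/600

Derivation:
Step 1: cell (1,2) = 27/5
Step 2: cell (1,2) = 97/20
Step 3: cell (1,2) = 2791/600
Full grid after step 3:
  2317/720 949/240 377/80 461/90
  3007/960 1481/400 2791/600 7247/1440
  233/80 859/240 3133/720 649/135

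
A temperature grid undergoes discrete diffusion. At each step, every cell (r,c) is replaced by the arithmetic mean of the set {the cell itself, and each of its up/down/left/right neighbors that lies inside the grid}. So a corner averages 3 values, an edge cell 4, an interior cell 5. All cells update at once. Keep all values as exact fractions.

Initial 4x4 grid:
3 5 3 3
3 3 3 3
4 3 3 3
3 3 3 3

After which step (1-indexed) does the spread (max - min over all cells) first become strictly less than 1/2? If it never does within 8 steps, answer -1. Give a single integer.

Step 1: max=11/3, min=3, spread=2/3
Step 2: max=211/60, min=3, spread=31/60
Step 3: max=3737/1080, min=3, spread=497/1080
  -> spread < 1/2 first at step 3
Step 4: max=110003/32400, min=679/225, spread=12227/32400
Step 5: max=3269933/972000, min=41053/13500, spread=314117/972000
Step 6: max=97112081/29160000, min=1652231/540000, spread=7891607/29160000
Step 7: max=2893070237/874800000, min=7482169/2430000, spread=199489397/874800000
Step 8: max=86246370053/26244000000, min=4512152587/1458000000, spread=5027623487/26244000000

Answer: 3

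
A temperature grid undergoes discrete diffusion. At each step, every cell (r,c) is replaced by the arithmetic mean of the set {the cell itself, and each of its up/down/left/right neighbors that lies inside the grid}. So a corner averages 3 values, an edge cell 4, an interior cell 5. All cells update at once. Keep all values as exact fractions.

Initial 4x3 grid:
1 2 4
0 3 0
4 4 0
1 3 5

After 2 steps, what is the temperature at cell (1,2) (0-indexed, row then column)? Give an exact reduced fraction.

Answer: 39/20

Derivation:
Step 1: cell (1,2) = 7/4
Step 2: cell (1,2) = 39/20
Full grid after step 2:
  11/6 73/40 25/12
  141/80 217/100 39/20
  583/240 247/100 71/30
  49/18 683/240 49/18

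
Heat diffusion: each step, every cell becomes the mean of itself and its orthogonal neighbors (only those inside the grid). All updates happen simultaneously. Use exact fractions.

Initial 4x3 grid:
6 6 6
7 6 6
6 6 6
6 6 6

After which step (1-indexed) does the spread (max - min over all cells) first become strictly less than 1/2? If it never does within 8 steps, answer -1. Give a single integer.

Answer: 1

Derivation:
Step 1: max=19/3, min=6, spread=1/3
  -> spread < 1/2 first at step 1
Step 2: max=751/120, min=6, spread=31/120
Step 3: max=6691/1080, min=6, spread=211/1080
Step 4: max=664897/108000, min=10847/1800, spread=14077/108000
Step 5: max=5972407/972000, min=651683/108000, spread=5363/48600
Step 6: max=178700809/29160000, min=362869/60000, spread=93859/1166400
Step 7: max=10707874481/1749600000, min=588536467/97200000, spread=4568723/69984000
Step 8: max=641636435629/104976000000, min=17677618889/2916000000, spread=8387449/167961600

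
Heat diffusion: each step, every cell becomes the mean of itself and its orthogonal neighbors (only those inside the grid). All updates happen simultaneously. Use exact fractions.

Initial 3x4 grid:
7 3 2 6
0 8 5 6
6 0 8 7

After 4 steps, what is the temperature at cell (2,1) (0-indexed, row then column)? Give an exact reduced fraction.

Step 1: cell (2,1) = 11/2
Step 2: cell (2,1) = 157/40
Step 3: cell (2,1) = 379/80
Step 4: cell (2,1) = 32309/7200
Full grid after step 4:
  22123/5184 93527/21600 106033/21600 6569/1296
  705031/172800 13277/2880 17711/3600 58739/10800
  7433/1728 32309/7200 37861/7200 2365/432

Answer: 32309/7200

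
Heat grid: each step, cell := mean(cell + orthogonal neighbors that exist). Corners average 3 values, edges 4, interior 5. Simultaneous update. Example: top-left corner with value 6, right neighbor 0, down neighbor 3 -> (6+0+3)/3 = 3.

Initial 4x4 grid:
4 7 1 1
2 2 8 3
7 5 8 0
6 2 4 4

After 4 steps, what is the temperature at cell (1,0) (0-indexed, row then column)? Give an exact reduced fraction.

Step 1: cell (1,0) = 15/4
Step 2: cell (1,0) = 1073/240
Step 3: cell (1,0) = 6199/1440
Step 4: cell (1,0) = 947513/216000
Full grid after step 4:
  26861/6480 878333/216000 800749/216000 112991/32400
  947513/216000 76127/18000 357149/90000 777589/216000
  327491/72000 44863/10000 372569/90000 165089/43200
  1853/400 324271/72000 7265/1728 126731/32400

Answer: 947513/216000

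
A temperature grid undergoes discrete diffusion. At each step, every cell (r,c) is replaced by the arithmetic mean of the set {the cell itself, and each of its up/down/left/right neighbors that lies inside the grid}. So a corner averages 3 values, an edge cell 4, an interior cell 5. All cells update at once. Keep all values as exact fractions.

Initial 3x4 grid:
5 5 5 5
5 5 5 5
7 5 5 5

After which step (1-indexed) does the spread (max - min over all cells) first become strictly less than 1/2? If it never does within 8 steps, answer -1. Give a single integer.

Answer: 3

Derivation:
Step 1: max=17/3, min=5, spread=2/3
Step 2: max=50/9, min=5, spread=5/9
Step 3: max=581/108, min=5, spread=41/108
  -> spread < 1/2 first at step 3
Step 4: max=69017/12960, min=5, spread=4217/12960
Step 5: max=4097149/777600, min=18079/3600, spread=38417/155520
Step 6: max=244480211/46656000, min=362597/72000, spread=1903471/9331200
Step 7: max=14597789089/2799360000, min=10915759/2160000, spread=18038617/111974400
Step 8: max=873076182851/167961600000, min=984926759/194400000, spread=883978523/6718464000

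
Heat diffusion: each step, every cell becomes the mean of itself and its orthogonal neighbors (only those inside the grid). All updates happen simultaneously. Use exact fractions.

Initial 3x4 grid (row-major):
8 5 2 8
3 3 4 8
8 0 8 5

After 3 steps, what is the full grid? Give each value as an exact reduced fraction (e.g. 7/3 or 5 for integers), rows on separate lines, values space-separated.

After step 1:
  16/3 9/2 19/4 6
  11/2 3 5 25/4
  11/3 19/4 17/4 7
After step 2:
  46/9 211/48 81/16 17/3
  35/8 91/20 93/20 97/16
  167/36 47/12 21/4 35/6
After step 3:
  1999/432 6883/1440 791/160 403/72
  747/160 1751/400 1023/200 1777/320
  931/216 413/90 393/80 823/144

Answer: 1999/432 6883/1440 791/160 403/72
747/160 1751/400 1023/200 1777/320
931/216 413/90 393/80 823/144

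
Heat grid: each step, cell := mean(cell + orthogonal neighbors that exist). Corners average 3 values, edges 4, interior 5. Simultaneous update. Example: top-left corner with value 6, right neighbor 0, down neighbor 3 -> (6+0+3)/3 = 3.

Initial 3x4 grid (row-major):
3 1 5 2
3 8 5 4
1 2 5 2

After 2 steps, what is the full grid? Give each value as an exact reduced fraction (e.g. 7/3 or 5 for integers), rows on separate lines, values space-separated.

After step 1:
  7/3 17/4 13/4 11/3
  15/4 19/5 27/5 13/4
  2 4 7/2 11/3
After step 2:
  31/9 409/120 497/120 61/18
  713/240 106/25 96/25 959/240
  13/4 133/40 497/120 125/36

Answer: 31/9 409/120 497/120 61/18
713/240 106/25 96/25 959/240
13/4 133/40 497/120 125/36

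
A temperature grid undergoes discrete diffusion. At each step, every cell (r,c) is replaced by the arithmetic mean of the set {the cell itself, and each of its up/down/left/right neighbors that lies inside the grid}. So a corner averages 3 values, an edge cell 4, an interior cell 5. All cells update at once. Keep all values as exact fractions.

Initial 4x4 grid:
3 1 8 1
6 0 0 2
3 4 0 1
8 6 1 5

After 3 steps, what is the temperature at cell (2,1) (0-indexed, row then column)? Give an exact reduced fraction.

Step 1: cell (2,1) = 13/5
Step 2: cell (2,1) = 16/5
Step 3: cell (2,1) = 1204/375
Full grid after step 3:
  6707/2160 10099/3600 8747/3600 529/216
  23843/7200 16493/6000 55/24 1793/900
  5759/1440 1204/375 13913/6000 1891/900
  601/135 5489/1440 20573/7200 4967/2160

Answer: 1204/375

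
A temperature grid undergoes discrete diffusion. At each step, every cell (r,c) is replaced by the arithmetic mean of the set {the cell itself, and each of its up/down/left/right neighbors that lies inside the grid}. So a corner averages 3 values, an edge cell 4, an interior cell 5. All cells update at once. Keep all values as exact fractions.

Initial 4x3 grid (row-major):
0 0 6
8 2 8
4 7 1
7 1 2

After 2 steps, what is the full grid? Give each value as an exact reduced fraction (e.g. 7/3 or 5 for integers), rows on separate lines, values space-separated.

After step 1:
  8/3 2 14/3
  7/2 5 17/4
  13/2 3 9/2
  4 17/4 4/3
After step 2:
  49/18 43/12 131/36
  53/12 71/20 221/48
  17/4 93/20 157/48
  59/12 151/48 121/36

Answer: 49/18 43/12 131/36
53/12 71/20 221/48
17/4 93/20 157/48
59/12 151/48 121/36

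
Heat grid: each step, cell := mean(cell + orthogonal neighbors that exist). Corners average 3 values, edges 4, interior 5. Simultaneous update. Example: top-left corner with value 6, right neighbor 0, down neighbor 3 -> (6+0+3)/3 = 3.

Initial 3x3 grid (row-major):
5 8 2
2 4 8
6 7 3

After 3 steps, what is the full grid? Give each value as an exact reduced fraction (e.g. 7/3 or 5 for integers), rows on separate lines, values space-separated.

After step 1:
  5 19/4 6
  17/4 29/5 17/4
  5 5 6
After step 2:
  14/3 431/80 5
  401/80 481/100 441/80
  19/4 109/20 61/12
After step 3:
  226/45 23837/4800 53/10
  23087/4800 10469/2000 24487/4800
  1217/240 1507/300 3851/720

Answer: 226/45 23837/4800 53/10
23087/4800 10469/2000 24487/4800
1217/240 1507/300 3851/720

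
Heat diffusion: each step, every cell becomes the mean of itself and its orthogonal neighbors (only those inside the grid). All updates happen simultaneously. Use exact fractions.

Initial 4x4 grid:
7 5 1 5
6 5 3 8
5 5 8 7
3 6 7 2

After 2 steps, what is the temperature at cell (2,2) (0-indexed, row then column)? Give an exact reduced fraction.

Answer: 144/25

Derivation:
Step 1: cell (2,2) = 6
Step 2: cell (2,2) = 144/25
Full grid after step 2:
  65/12 47/10 53/12 167/36
  213/40 517/100 501/100 65/12
  629/120 133/25 144/25 35/6
  44/9 161/30 67/12 52/9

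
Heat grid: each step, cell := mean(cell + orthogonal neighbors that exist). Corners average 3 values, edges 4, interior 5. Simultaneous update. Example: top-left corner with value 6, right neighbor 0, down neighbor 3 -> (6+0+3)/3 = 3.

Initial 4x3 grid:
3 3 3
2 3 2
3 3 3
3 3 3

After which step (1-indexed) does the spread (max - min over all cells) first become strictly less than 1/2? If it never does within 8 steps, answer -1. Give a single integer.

Answer: 1

Derivation:
Step 1: max=3, min=13/5, spread=2/5
  -> spread < 1/2 first at step 1
Step 2: max=3, min=323/120, spread=37/120
Step 3: max=211/72, min=2963/1080, spread=101/540
Step 4: max=13109/4500, min=74449/27000, spread=841/5400
Step 5: max=467701/162000, min=168371/60750, spread=11227/97200
Step 6: max=23310457/8100000, min=270065659/97200000, spread=386393/3888000
Step 7: max=1392558563/486000000, min=2439500519/874800000, spread=41940559/546750000
Step 8: max=83395718917/29160000000, min=977383923379/349920000000, spread=186917629/2799360000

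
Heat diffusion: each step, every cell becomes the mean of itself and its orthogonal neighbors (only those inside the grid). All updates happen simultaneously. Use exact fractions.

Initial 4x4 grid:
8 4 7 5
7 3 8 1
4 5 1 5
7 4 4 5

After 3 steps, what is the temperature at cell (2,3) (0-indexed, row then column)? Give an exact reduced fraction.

Answer: 5651/1440

Derivation:
Step 1: cell (2,3) = 3
Step 2: cell (2,3) = 1021/240
Step 3: cell (2,3) = 5651/1440
Full grid after step 3:
  12479/2160 9587/1800 1867/360 2017/432
  38153/7200 31313/6000 26867/6000 6571/1440
  12443/2400 8971/2000 26611/6000 5651/1440
  1151/240 703/150 181/45 8941/2160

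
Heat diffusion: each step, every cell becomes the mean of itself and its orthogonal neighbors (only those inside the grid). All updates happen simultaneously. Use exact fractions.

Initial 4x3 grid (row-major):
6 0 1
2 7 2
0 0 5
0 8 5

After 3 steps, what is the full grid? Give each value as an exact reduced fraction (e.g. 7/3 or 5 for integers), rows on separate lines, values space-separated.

Answer: 5707/2160 21307/7200 1819/720
21157/7200 7883/3000 2573/800
17527/7200 20311/6000 8009/2400
637/216 46049/14400 49/12

Derivation:
After step 1:
  8/3 7/2 1
  15/4 11/5 15/4
  1/2 4 3
  8/3 13/4 6
After step 2:
  119/36 281/120 11/4
  547/240 86/25 199/80
  131/48 259/100 67/16
  77/36 191/48 49/12
After step 3:
  5707/2160 21307/7200 1819/720
  21157/7200 7883/3000 2573/800
  17527/7200 20311/6000 8009/2400
  637/216 46049/14400 49/12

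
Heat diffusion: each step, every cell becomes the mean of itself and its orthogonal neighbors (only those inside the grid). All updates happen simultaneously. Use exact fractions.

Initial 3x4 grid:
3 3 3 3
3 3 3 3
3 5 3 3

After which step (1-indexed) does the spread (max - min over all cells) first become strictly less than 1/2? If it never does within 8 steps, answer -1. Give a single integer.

Step 1: max=11/3, min=3, spread=2/3
Step 2: max=211/60, min=3, spread=31/60
Step 3: max=1831/540, min=3, spread=211/540
  -> spread < 1/2 first at step 3
Step 4: max=178897/54000, min=2747/900, spread=14077/54000
Step 5: max=1598407/486000, min=165683/54000, spread=5363/24300
Step 6: max=47480809/14580000, min=92869/30000, spread=93859/583200
Step 7: max=2834674481/874800000, min=151136467/48600000, spread=4568723/34992000
Step 8: max=169244435629/52488000000, min=4555618889/1458000000, spread=8387449/83980800

Answer: 3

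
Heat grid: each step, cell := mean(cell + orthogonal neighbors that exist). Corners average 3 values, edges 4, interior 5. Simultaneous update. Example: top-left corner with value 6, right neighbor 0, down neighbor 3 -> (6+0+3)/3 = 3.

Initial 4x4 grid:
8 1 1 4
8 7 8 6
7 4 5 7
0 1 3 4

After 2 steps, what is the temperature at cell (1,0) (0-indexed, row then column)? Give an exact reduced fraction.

Step 1: cell (1,0) = 15/2
Step 2: cell (1,0) = 1411/240
Full grid after step 2:
  209/36 1141/240 1009/240 161/36
  1411/240 551/100 523/100 1249/240
  1183/240 451/100 487/100 1309/240
  113/36 763/240 919/240 161/36

Answer: 1411/240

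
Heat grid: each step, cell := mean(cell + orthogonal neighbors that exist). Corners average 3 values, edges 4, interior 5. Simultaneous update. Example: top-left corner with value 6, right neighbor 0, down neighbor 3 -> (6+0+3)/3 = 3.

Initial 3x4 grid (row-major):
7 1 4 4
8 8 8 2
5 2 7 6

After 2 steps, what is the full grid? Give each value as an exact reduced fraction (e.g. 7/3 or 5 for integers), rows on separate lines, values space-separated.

Answer: 52/9 1199/240 1103/240 151/36
341/60 287/50 131/25 287/60
35/6 433/80 441/80 21/4

Derivation:
After step 1:
  16/3 5 17/4 10/3
  7 27/5 29/5 5
  5 11/2 23/4 5
After step 2:
  52/9 1199/240 1103/240 151/36
  341/60 287/50 131/25 287/60
  35/6 433/80 441/80 21/4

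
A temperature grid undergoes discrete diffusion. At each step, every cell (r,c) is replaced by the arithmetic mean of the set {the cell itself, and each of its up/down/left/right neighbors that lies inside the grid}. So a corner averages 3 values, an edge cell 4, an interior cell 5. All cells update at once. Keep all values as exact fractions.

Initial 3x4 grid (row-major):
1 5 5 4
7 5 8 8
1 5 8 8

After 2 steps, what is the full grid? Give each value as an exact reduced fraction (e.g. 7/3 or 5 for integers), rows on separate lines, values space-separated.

Answer: 71/18 119/24 659/120 109/18
109/24 501/100 651/100 103/15
151/36 67/12 67/10 89/12

Derivation:
After step 1:
  13/3 4 11/2 17/3
  7/2 6 34/5 7
  13/3 19/4 29/4 8
After step 2:
  71/18 119/24 659/120 109/18
  109/24 501/100 651/100 103/15
  151/36 67/12 67/10 89/12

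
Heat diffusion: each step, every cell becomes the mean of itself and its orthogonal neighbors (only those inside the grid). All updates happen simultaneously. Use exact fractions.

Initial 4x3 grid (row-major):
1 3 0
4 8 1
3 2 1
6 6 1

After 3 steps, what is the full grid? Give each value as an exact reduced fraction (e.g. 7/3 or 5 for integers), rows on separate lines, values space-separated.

Answer: 6751/2160 1157/400 5111/2160
25801/7200 3003/1000 18851/7200
9077/2400 20803/6000 19081/7200
293/72 49847/14400 649/216

Derivation:
After step 1:
  8/3 3 4/3
  4 18/5 5/2
  15/4 4 5/4
  5 15/4 8/3
After step 2:
  29/9 53/20 41/18
  841/240 171/50 521/240
  67/16 327/100 125/48
  25/6 185/48 23/9
After step 3:
  6751/2160 1157/400 5111/2160
  25801/7200 3003/1000 18851/7200
  9077/2400 20803/6000 19081/7200
  293/72 49847/14400 649/216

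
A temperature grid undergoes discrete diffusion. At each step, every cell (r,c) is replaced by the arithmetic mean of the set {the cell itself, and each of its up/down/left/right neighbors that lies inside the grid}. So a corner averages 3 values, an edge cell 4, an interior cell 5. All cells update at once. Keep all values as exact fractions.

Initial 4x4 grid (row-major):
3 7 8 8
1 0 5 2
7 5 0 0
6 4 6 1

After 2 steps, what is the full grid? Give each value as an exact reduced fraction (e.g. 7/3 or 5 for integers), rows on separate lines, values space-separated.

Answer: 131/36 563/120 41/8 67/12
443/120 341/100 411/100 27/8
491/120 4 129/50 301/120
47/9 253/60 203/60 35/18

Derivation:
After step 1:
  11/3 9/2 7 6
  11/4 18/5 3 15/4
  19/4 16/5 16/5 3/4
  17/3 21/4 11/4 7/3
After step 2:
  131/36 563/120 41/8 67/12
  443/120 341/100 411/100 27/8
  491/120 4 129/50 301/120
  47/9 253/60 203/60 35/18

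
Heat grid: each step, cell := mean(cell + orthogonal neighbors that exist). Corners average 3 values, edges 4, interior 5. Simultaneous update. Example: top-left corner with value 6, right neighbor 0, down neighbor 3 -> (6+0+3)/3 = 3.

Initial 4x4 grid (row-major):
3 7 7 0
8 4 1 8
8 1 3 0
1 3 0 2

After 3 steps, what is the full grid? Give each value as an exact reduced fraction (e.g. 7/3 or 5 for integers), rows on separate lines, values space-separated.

Answer: 3739/720 5951/1200 4883/1200 1451/360
12007/2400 8297/2000 3847/1000 1859/600
633/160 143/40 14473/6000 4711/1800
421/120 1223/480 16009/7200 719/432

Derivation:
After step 1:
  6 21/4 15/4 5
  23/4 21/5 23/5 9/4
  9/2 19/5 1 13/4
  4 5/4 2 2/3
After step 2:
  17/3 24/5 93/20 11/3
  409/80 118/25 79/25 151/40
  361/80 59/20 293/100 43/24
  13/4 221/80 59/48 71/36
After step 3:
  3739/720 5951/1200 4883/1200 1451/360
  12007/2400 8297/2000 3847/1000 1859/600
  633/160 143/40 14473/6000 4711/1800
  421/120 1223/480 16009/7200 719/432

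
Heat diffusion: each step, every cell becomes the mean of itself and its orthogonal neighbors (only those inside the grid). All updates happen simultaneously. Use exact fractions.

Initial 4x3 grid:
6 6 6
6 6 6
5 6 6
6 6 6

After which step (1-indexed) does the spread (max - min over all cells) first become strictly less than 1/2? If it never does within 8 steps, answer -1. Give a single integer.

Answer: 1

Derivation:
Step 1: max=6, min=17/3, spread=1/3
  -> spread < 1/2 first at step 1
Step 2: max=6, min=689/120, spread=31/120
Step 3: max=6, min=6269/1080, spread=211/1080
Step 4: max=10753/1800, min=631103/108000, spread=14077/108000
Step 5: max=644317/108000, min=5691593/972000, spread=5363/48600
Step 6: max=357131/60000, min=171219191/29160000, spread=93859/1166400
Step 7: max=577863533/97200000, min=10287325519/1749600000, spread=4568723/69984000
Step 8: max=17314381111/2916000000, min=618075564371/104976000000, spread=8387449/167961600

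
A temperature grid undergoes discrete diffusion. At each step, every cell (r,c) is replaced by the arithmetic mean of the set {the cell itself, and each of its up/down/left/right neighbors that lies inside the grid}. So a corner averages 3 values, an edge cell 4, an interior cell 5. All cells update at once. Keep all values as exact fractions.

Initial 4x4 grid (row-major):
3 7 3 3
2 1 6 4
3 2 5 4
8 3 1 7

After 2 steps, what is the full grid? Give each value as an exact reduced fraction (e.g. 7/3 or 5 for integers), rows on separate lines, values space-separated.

After step 1:
  4 7/2 19/4 10/3
  9/4 18/5 19/5 17/4
  15/4 14/5 18/5 5
  14/3 7/2 4 4
After step 2:
  13/4 317/80 923/240 37/9
  17/5 319/100 4 983/240
  101/30 69/20 96/25 337/80
  143/36 449/120 151/40 13/3

Answer: 13/4 317/80 923/240 37/9
17/5 319/100 4 983/240
101/30 69/20 96/25 337/80
143/36 449/120 151/40 13/3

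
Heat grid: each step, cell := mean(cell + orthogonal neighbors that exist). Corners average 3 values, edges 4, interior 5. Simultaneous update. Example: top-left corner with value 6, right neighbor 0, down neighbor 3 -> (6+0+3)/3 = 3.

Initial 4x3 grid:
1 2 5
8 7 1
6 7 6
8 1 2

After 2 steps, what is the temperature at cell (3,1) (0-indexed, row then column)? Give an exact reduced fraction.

Answer: 179/40

Derivation:
Step 1: cell (3,1) = 9/2
Step 2: cell (3,1) = 179/40
Full grid after step 2:
  155/36 181/48 67/18
  257/48 122/25 197/48
  463/80 523/100 343/80
  67/12 179/40 23/6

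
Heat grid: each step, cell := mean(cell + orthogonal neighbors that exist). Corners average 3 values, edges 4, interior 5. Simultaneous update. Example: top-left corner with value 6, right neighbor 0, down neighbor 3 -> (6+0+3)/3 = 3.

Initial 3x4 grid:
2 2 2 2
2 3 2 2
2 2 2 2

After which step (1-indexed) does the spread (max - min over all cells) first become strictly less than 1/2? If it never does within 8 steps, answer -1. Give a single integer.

Answer: 1

Derivation:
Step 1: max=9/4, min=2, spread=1/4
  -> spread < 1/2 first at step 1
Step 2: max=223/100, min=2, spread=23/100
Step 3: max=10411/4800, min=813/400, spread=131/960
Step 4: max=92951/43200, min=14791/7200, spread=841/8640
Step 5: max=37102051/17280000, min=2973373/1440000, spread=56863/691200
Step 6: max=332574341/155520000, min=26909543/12960000, spread=386393/6220800
Step 7: max=132809723131/62208000000, min=10788358813/5184000000, spread=26795339/497664000
Step 8: max=7948775714129/3732480000000, min=649166149667/311040000000, spread=254051069/5971968000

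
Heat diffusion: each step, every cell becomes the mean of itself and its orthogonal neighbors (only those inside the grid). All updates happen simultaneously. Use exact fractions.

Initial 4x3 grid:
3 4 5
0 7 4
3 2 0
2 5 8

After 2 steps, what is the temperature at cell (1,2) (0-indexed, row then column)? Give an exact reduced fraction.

Answer: 457/120

Derivation:
Step 1: cell (1,2) = 4
Step 2: cell (1,2) = 457/120
Full grid after step 2:
  31/9 889/240 157/36
  161/60 94/25 457/120
  44/15 163/50 457/120
  28/9 919/240 145/36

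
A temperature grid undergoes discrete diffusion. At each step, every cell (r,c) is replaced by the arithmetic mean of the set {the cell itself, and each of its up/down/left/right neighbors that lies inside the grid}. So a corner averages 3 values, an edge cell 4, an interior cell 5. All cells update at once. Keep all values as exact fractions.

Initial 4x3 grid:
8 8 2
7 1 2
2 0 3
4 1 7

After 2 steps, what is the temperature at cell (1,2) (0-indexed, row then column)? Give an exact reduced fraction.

Answer: 63/20

Derivation:
Step 1: cell (1,2) = 2
Step 2: cell (1,2) = 63/20
Full grid after step 2:
  203/36 1201/240 43/12
  1141/240 13/4 63/20
  689/240 57/20 151/60
  103/36 13/5 29/9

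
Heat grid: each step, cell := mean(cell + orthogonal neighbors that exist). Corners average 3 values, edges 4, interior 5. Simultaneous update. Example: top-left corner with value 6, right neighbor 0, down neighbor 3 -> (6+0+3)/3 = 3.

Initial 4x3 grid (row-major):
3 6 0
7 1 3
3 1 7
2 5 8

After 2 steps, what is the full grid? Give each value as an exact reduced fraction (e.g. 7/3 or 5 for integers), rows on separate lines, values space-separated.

Answer: 34/9 433/120 11/4
941/240 63/20 141/40
809/240 19/5 527/120
127/36 87/20 185/36

Derivation:
After step 1:
  16/3 5/2 3
  7/2 18/5 11/4
  13/4 17/5 19/4
  10/3 4 20/3
After step 2:
  34/9 433/120 11/4
  941/240 63/20 141/40
  809/240 19/5 527/120
  127/36 87/20 185/36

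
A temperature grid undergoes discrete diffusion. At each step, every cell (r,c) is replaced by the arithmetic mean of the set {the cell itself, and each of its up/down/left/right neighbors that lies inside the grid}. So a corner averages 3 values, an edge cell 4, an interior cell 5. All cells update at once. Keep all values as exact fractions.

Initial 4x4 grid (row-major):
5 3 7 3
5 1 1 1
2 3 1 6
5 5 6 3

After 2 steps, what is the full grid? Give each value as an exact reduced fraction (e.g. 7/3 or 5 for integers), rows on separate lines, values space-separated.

After step 1:
  13/3 4 7/2 11/3
  13/4 13/5 11/5 11/4
  15/4 12/5 17/5 11/4
  4 19/4 15/4 5
After step 2:
  139/36 433/120 401/120 119/36
  209/60 289/100 289/100 341/120
  67/20 169/50 29/10 139/40
  25/6 149/40 169/40 23/6

Answer: 139/36 433/120 401/120 119/36
209/60 289/100 289/100 341/120
67/20 169/50 29/10 139/40
25/6 149/40 169/40 23/6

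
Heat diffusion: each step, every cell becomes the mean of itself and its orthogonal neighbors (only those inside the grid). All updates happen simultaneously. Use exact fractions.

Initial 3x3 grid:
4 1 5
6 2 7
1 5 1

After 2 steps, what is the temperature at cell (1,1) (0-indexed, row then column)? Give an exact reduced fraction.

Step 1: cell (1,1) = 21/5
Step 2: cell (1,1) = 329/100
Full grid after step 2:
  119/36 19/5 133/36
  907/240 329/100 997/240
  19/6 887/240 31/9

Answer: 329/100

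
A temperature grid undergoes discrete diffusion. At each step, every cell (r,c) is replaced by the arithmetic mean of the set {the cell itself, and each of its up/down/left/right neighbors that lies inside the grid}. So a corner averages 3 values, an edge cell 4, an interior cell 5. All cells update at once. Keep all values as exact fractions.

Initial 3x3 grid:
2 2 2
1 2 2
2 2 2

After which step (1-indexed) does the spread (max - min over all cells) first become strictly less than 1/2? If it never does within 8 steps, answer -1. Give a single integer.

Step 1: max=2, min=5/3, spread=1/3
  -> spread < 1/2 first at step 1
Step 2: max=2, min=413/240, spread=67/240
Step 3: max=393/200, min=3883/2160, spread=1807/10800
Step 4: max=10439/5400, min=1570037/864000, spread=33401/288000
Step 5: max=1036609/540000, min=14322067/7776000, spread=3025513/38880000
Step 6: max=54844051/28800000, min=5755873133/3110400000, spread=53531/995328
Step 7: max=14760883949/7776000000, min=347215074151/186624000000, spread=450953/11943936
Step 8: max=1765231389481/933120000000, min=20885976439397/11197440000000, spread=3799043/143327232

Answer: 1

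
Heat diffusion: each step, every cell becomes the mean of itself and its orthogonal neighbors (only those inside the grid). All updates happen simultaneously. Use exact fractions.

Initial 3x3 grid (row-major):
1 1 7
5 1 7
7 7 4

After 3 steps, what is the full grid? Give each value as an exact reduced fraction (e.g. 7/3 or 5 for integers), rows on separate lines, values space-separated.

Answer: 467/135 25757/7200 3019/720
28207/7200 13109/3000 7271/1600
10277/2160 69439/14400 619/120

Derivation:
After step 1:
  7/3 5/2 5
  7/2 21/5 19/4
  19/3 19/4 6
After step 2:
  25/9 421/120 49/12
  491/120 197/50 399/80
  175/36 1277/240 31/6
After step 3:
  467/135 25757/7200 3019/720
  28207/7200 13109/3000 7271/1600
  10277/2160 69439/14400 619/120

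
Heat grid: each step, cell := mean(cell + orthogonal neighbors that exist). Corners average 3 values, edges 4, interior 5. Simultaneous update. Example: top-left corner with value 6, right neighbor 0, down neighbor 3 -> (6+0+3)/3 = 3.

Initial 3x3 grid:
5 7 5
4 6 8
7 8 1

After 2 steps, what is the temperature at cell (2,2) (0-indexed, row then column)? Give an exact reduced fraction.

Answer: 97/18

Derivation:
Step 1: cell (2,2) = 17/3
Step 2: cell (2,2) = 97/18
Full grid after step 2:
  199/36 487/80 209/36
  713/120 567/100 359/60
  52/9 241/40 97/18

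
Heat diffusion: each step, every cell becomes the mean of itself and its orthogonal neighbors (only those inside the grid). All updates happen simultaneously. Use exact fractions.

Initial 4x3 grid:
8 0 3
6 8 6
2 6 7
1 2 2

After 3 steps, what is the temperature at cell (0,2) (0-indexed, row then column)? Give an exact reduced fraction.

Step 1: cell (0,2) = 3
Step 2: cell (0,2) = 55/12
Step 3: cell (0,2) = 277/60
Full grid after step 3:
  5201/1080 70259/14400 277/60
  35167/7200 28741/6000 3963/800
  29017/7200 26561/6000 32617/7200
  727/216 51379/14400 437/108

Answer: 277/60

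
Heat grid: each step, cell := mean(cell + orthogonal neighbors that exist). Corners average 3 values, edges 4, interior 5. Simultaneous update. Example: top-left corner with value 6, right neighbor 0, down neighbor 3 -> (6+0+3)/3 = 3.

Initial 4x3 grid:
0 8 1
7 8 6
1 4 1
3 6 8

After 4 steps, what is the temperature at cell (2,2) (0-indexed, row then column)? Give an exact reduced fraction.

Answer: 332939/72000

Derivation:
Step 1: cell (2,2) = 19/4
Step 2: cell (2,2) = 71/16
Step 3: cell (2,2) = 3879/800
Step 4: cell (2,2) = 332939/72000
Full grid after step 4:
  199799/43200 1389401/288000 204299/43200
  111203/24000 552119/120000 347359/72000
  934067/216000 1667857/360000 332939/72000
  565237/129600 3824663/864000 202379/43200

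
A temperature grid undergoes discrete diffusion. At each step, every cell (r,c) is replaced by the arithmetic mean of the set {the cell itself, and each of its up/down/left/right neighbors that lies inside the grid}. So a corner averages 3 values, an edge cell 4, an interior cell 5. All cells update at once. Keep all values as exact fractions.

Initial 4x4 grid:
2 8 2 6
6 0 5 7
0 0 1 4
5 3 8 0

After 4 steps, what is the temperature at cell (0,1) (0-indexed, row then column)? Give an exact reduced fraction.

Answer: 827837/216000

Derivation:
Step 1: cell (0,1) = 3
Step 2: cell (0,1) = 1043/240
Step 3: cell (0,1) = 25871/7200
Step 4: cell (0,1) = 827837/216000
Full grid after step 4:
  6898/2025 827837/216000 289223/72000 10687/2400
  704747/216000 144653/45000 233153/60000 15951/4000
  591907/216000 561991/180000 32443/10000 27239/7200
  186097/64800 38287/13500 2003/600 37009/10800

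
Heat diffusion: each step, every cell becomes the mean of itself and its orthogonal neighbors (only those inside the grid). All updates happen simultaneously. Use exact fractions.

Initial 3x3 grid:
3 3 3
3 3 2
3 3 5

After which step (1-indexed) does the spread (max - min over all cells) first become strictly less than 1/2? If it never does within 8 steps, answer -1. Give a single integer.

Answer: 2

Derivation:
Step 1: max=7/2, min=8/3, spread=5/6
Step 2: max=121/36, min=43/15, spread=89/180
  -> spread < 1/2 first at step 2
Step 3: max=23033/7200, min=529/180, spread=1873/7200
Step 4: max=409981/129600, min=160597/54000, spread=122741/648000
Step 5: max=80846897/25920000, min=215879/72000, spread=3130457/25920000
Step 6: max=1448867029/466560000, min=146832637/48600000, spread=196368569/2332800000
Step 7: max=86470070063/27993600000, min=7069499849/2332800000, spread=523543/8957952
Step 8: max=5176132378861/1679616000000, min=70933568413/23328000000, spread=4410589/107495424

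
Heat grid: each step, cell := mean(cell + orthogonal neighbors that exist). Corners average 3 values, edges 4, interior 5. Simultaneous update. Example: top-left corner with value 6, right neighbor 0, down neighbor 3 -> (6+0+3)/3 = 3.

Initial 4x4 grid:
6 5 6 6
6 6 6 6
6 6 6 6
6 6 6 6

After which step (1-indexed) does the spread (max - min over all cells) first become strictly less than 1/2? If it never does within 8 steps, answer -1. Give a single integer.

Answer: 1

Derivation:
Step 1: max=6, min=17/3, spread=1/3
  -> spread < 1/2 first at step 1
Step 2: max=6, min=689/120, spread=31/120
Step 3: max=6, min=6269/1080, spread=211/1080
Step 4: max=6, min=631157/108000, spread=16843/108000
Step 5: max=53921/9000, min=5693357/972000, spread=130111/972000
Step 6: max=3232841/540000, min=171317633/29160000, spread=3255781/29160000
Step 7: max=3228893/540000, min=5148446309/874800000, spread=82360351/874800000
Step 8: max=580693559/97200000, min=154712683109/26244000000, spread=2074577821/26244000000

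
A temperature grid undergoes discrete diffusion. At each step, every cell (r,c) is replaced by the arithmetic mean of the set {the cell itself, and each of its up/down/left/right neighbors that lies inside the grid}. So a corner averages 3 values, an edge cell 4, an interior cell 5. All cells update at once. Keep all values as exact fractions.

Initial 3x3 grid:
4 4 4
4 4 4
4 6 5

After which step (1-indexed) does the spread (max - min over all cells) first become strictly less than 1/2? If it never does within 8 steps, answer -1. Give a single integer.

Step 1: max=5, min=4, spread=1
Step 2: max=1129/240, min=4, spread=169/240
Step 3: max=827/180, min=4939/1200, spread=1723/3600
  -> spread < 1/2 first at step 3
Step 4: max=16183/3600, min=22487/5400, spread=143/432
Step 5: max=2886103/648000, min=50657/12000, spread=1205/5184
Step 6: max=171607741/38880000, min=82631683/19440000, spread=10151/62208
Step 7: max=1138258903/259200000, min=4988544751/1166400000, spread=85517/746496
Step 8: max=612116072069/139968000000, min=100143222949/23328000000, spread=720431/8957952

Answer: 3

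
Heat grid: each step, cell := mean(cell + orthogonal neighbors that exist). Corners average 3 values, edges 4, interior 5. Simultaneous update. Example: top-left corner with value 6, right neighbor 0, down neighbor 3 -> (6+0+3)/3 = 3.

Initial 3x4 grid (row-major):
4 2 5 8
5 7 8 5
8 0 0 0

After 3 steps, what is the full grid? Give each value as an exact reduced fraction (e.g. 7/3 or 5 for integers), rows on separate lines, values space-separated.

Answer: 10009/2160 34819/7200 12023/2400 371/72
703/150 2201/500 26527/6000 63353/14400
9299/2160 29069/7200 25519/7200 95/27

Derivation:
After step 1:
  11/3 9/2 23/4 6
  6 22/5 5 21/4
  13/3 15/4 2 5/3
After step 2:
  85/18 1099/240 85/16 17/3
  23/5 473/100 112/25 215/48
  169/36 869/240 149/48 107/36
After step 3:
  10009/2160 34819/7200 12023/2400 371/72
  703/150 2201/500 26527/6000 63353/14400
  9299/2160 29069/7200 25519/7200 95/27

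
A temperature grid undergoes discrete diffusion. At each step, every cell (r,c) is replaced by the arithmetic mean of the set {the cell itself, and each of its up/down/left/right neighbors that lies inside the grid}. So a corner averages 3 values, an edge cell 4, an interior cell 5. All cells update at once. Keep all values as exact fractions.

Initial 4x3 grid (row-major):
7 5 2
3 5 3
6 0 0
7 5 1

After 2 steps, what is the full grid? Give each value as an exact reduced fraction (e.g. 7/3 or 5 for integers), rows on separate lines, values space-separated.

Answer: 5 977/240 127/36
349/80 189/50 301/120
369/80 293/100 87/40
53/12 289/80 25/12

Derivation:
After step 1:
  5 19/4 10/3
  21/4 16/5 5/2
  4 16/5 1
  6 13/4 2
After step 2:
  5 977/240 127/36
  349/80 189/50 301/120
  369/80 293/100 87/40
  53/12 289/80 25/12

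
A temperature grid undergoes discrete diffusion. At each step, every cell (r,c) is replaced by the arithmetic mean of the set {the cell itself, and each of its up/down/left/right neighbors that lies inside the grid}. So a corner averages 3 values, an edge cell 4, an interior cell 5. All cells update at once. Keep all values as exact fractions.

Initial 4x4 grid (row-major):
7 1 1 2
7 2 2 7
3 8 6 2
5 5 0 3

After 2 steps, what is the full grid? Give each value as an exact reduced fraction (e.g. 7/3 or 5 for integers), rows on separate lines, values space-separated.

Answer: 25/6 53/16 671/240 97/36
39/8 199/50 319/100 881/240
589/120 453/100 4 781/240
175/36 257/60 199/60 29/9

Derivation:
After step 1:
  5 11/4 3/2 10/3
  19/4 4 18/5 13/4
  23/4 24/5 18/5 9/2
  13/3 9/2 7/2 5/3
After step 2:
  25/6 53/16 671/240 97/36
  39/8 199/50 319/100 881/240
  589/120 453/100 4 781/240
  175/36 257/60 199/60 29/9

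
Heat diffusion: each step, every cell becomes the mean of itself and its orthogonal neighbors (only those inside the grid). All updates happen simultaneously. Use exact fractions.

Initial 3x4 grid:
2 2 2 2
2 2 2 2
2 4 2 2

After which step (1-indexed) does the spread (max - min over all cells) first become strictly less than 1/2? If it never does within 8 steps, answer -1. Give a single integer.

Answer: 3

Derivation:
Step 1: max=8/3, min=2, spread=2/3
Step 2: max=151/60, min=2, spread=31/60
Step 3: max=1291/540, min=2, spread=211/540
  -> spread < 1/2 first at step 3
Step 4: max=124897/54000, min=1847/900, spread=14077/54000
Step 5: max=1112407/486000, min=111683/54000, spread=5363/24300
Step 6: max=32900809/14580000, min=62869/30000, spread=93859/583200
Step 7: max=1959874481/874800000, min=102536467/48600000, spread=4568723/34992000
Step 8: max=116756435629/52488000000, min=3097618889/1458000000, spread=8387449/83980800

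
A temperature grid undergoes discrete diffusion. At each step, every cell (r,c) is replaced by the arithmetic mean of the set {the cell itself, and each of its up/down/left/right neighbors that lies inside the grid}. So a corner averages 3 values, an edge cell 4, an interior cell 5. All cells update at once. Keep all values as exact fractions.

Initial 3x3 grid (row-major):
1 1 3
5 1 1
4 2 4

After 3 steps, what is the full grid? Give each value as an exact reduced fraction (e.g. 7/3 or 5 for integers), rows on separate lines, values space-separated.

Answer: 973/432 65/32 827/432
163/64 37/16 137/64
607/216 167/64 259/108

Derivation:
After step 1:
  7/3 3/2 5/3
  11/4 2 9/4
  11/3 11/4 7/3
After step 2:
  79/36 15/8 65/36
  43/16 9/4 33/16
  55/18 43/16 22/9
After step 3:
  973/432 65/32 827/432
  163/64 37/16 137/64
  607/216 167/64 259/108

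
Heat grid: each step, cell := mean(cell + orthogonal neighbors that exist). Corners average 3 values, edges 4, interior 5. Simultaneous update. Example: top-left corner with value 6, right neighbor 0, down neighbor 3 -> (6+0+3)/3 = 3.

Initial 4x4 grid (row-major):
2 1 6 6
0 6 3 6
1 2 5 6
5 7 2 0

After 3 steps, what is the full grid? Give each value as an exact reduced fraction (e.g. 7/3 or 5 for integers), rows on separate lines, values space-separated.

Answer: 211/90 8051/2400 10019/2400 3599/720
6601/2400 1559/500 1737/400 1829/400
21227/7200 4357/1200 5659/1500 3013/720
7667/2160 12721/3600 2713/720 977/270

Derivation:
After step 1:
  1 15/4 4 6
  9/4 12/5 26/5 21/4
  2 21/5 18/5 17/4
  13/3 4 7/2 8/3
After step 2:
  7/3 223/80 379/80 61/12
  153/80 89/25 409/100 207/40
  767/240 81/25 83/20 473/120
  31/9 481/120 413/120 125/36
After step 3:
  211/90 8051/2400 10019/2400 3599/720
  6601/2400 1559/500 1737/400 1829/400
  21227/7200 4357/1200 5659/1500 3013/720
  7667/2160 12721/3600 2713/720 977/270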